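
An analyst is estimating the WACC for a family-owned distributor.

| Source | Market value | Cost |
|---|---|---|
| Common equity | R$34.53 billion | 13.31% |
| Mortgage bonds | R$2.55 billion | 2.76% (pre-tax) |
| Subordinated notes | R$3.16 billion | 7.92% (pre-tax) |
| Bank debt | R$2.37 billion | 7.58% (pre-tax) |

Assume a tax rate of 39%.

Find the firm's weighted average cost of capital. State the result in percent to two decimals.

11.50%

Total capital V = 34.53 + 2.55 + 3.16 + 2.37 = 42.61.
Equity: weight = 34.53/42.61 = 0.8104; cost = 13.31%.
Mortgage bonds: weight = 2.55/42.61 = 0.0598; after-tax cost = 2.76% × (1 − 39%) = 1.6836%.
Subordinated notes: weight = 3.16/42.61 = 0.0742; after-tax cost = 7.92% × (1 − 39%) = 4.8312%.
Bank debt: weight = 2.37/42.61 = 0.0556; after-tax cost = 7.58% × (1 − 39%) = 4.6238%.
WACC = 0.8104 × 13.3100% + 0.0598 × 1.6836% + 0.0742 × 4.8312% + 0.0556 × 4.6238% = 11.5023%.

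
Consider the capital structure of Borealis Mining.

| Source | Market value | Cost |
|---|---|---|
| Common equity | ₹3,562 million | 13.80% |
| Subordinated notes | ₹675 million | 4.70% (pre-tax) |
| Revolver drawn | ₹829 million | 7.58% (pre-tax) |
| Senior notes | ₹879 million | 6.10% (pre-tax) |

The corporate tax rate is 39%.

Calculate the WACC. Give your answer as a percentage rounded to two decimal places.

9.79%

Total capital V = 3562 + 675 + 829 + 879 = 5945.
Equity: weight = 3562/5945 = 0.5992; cost = 13.8%.
Subordinated notes: weight = 675/5945 = 0.1135; after-tax cost = 4.7% × (1 − 39%) = 2.8670%.
Revolver drawn: weight = 829/5945 = 0.1394; after-tax cost = 7.58% × (1 − 39%) = 4.6238%.
Senior notes: weight = 879/5945 = 0.1479; after-tax cost = 6.1% × (1 − 39%) = 3.7210%.
WACC = 0.5992 × 13.8000% + 0.1135 × 2.8670% + 0.1394 × 4.6238% + 0.1479 × 3.7210% = 9.7889%.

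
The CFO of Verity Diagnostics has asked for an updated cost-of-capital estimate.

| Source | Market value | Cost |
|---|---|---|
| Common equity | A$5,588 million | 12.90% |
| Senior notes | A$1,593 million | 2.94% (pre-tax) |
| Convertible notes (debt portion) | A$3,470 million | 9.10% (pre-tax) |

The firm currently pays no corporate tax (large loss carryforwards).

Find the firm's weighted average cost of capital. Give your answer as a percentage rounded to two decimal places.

10.17%

Total capital V = 5588 + 1593 + 3470 = 10651.
Equity: weight = 5588/10651 = 0.5246; cost = 12.9%.
Senior notes: weight = 1593/10651 = 0.1496; after-tax cost = 2.94% × (1 − 0%) = 2.9400%.
Convertible notes (debt portion): weight = 3470/10651 = 0.3258; after-tax cost = 9.1% × (1 − 0%) = 9.1000%.
WACC = 0.5246 × 12.9000% + 0.1496 × 2.9400% + 0.3258 × 9.1000% = 10.1723%.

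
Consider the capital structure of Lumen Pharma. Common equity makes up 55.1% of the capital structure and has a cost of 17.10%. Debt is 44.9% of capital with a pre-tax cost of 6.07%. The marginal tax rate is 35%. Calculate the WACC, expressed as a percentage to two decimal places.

11.19%

After-tax cost of debt = 6.07% × (1 − 35%) = 3.9455%.
WACC = 0.551 × 17.1000% + 0.449 × 3.9455% = 11.1936%.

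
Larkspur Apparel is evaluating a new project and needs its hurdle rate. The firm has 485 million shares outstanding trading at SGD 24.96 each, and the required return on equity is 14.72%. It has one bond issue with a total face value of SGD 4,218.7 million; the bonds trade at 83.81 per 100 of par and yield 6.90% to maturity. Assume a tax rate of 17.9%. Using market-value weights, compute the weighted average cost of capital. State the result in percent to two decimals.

12.67%

Market value of equity E = 24.96 × 485m = 12105.6m. Market value of debt D = 4218.7m × 83.81/100 = 3535.69247m.
Total capital V = 12105.6 + 3535.69247 = 15641.29247.
Equity: weight = 12105.6/15641.29247 = 0.7740; cost = 14.72%.
Bonds outstanding: weight = 3535.69247/15641.29247 = 0.2260; after-tax cost = 6.9% × (1 − 17.9%) = 5.6649%.
WACC = 0.7740 × 14.7200% + 0.2260 × 5.6649% = 12.6731%.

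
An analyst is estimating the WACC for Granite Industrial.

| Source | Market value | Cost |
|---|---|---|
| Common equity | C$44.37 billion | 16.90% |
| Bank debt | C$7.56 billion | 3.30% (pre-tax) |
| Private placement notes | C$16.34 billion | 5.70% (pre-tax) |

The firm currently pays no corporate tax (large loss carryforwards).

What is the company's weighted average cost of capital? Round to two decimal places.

12.71%

Total capital V = 44.37 + 7.56 + 16.34 = 68.27.
Equity: weight = 44.37/68.27 = 0.6499; cost = 16.9%.
Bank debt: weight = 7.56/68.27 = 0.1107; after-tax cost = 3.3% × (1 − 0%) = 3.3000%.
Private placement notes: weight = 16.34/68.27 = 0.2393; after-tax cost = 5.7% × (1 − 0%) = 5.7000%.
WACC = 0.6499 × 16.9000% + 0.1107 × 3.3000% + 0.2393 × 5.7000% = 12.7133%.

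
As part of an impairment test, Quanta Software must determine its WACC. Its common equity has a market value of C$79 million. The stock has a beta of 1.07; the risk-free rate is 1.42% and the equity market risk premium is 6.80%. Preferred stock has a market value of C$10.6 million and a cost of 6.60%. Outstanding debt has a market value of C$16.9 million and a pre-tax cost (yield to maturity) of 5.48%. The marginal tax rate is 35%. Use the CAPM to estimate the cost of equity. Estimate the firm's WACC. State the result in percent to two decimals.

7.67%

Cost of equity via CAPM: Re = 1.42% + 1.07 × 6.8% = 8.6960%.
Total capital V = 79 + 10.6 + 16.9 = 106.5.
Equity: weight = 79/106.5 = 0.7418; cost = 8.696%.
Preferred: weight = 10.6/106.5 = 0.0995; cost = 6.6%.
Debt: weight = 16.9/106.5 = 0.1587; after-tax cost = 5.48% × (1 − 35%) = 3.5620%.
WACC = 0.7418 × 8.6960% + 0.0995 × 6.6000% + 0.1587 × 3.5620% = 7.6727%.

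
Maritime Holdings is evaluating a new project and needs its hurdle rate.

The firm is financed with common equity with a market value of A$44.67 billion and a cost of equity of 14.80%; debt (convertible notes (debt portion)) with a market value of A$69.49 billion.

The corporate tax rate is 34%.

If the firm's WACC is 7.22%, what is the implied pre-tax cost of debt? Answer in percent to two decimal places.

3.56%

Total capital V = 44.67 + 69.49 = 114.16.
Equity weight = 44.67/114.16 = 0.3913.
Convertible notes (debt portion) weight = 69.49/114.16 = 0.6087.
Equity contribution = 0.3913 × 14.8% = 5.7911%.
Remaining for debt = 7.22% − 5.7911% = 1.4289%.
Rd × (1 − 34%) × 0.6087 = 1.4289%  ⇒  Rd = 3.5566%.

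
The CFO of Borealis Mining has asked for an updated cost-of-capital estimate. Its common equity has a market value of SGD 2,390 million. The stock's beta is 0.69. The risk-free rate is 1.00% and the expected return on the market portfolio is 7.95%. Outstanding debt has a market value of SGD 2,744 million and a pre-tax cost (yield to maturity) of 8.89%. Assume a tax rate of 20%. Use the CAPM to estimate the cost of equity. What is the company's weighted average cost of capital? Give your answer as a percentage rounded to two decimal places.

6.50%

Market risk premium = 7.95% − 1.0% = 6.95%.
Cost of equity via CAPM: Re = 1.0% + 0.69 × 6.95% = 5.7955%.
Total capital V = 2390 + 2744 = 5134.
Equity: weight = 2390/5134 = 0.4655; cost = 5.7955%.
Debt: weight = 2744/5134 = 0.5345; after-tax cost = 8.89% × (1 − 20%) = 7.1120%.
WACC = 0.4655 × 5.7955% + 0.5345 × 7.1120% = 6.4991%.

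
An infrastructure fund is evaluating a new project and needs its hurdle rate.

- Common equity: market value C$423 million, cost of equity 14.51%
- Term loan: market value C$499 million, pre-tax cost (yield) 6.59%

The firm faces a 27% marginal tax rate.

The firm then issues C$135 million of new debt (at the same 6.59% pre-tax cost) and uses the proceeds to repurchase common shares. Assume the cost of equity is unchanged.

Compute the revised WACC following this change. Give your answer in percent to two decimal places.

After the change:
Total capital V = 288 + 634 = 922.
Equity: weight = 288/922 = 0.3124; cost = 14.51%.
Term loan: weight = 634/922 = 0.6876; after-tax cost = 6.59% × (1 − 27%) = 4.8107%.
WACC = 0.3124 × 14.5100% + 0.6876 × 4.8107% = 7.8404%.

7.84%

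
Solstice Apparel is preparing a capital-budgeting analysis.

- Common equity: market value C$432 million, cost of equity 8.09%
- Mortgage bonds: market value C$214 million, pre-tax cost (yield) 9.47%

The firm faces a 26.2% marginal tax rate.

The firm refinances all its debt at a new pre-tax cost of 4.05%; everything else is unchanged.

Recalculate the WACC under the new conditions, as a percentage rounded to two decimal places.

After the change:
Total capital V = 432 + 214 = 646.
Equity: weight = 432/646 = 0.6687; cost = 8.09%.
Mortgage bonds: weight = 214/646 = 0.3313; after-tax cost = 4.05% × (1 − 26.2%) = 2.9889%.
WACC = 0.6687 × 8.0900% + 0.3313 × 2.9889% = 6.4002%.

6.40%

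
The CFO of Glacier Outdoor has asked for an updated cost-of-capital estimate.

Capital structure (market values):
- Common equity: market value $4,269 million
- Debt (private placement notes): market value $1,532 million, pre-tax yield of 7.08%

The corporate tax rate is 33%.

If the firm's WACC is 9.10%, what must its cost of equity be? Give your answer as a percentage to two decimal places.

10.66%

Total capital V = 4269 + 1532 = 5801.
Equity weight = 4269/5801 = 0.7359.
Private placement notes weight = 1532/5801 = 0.2641.
Debt contribution = 0.2641 × 7.08% × (1 − 33%) = 1.2527%.
Required equity contribution = 9.1% − 1.2527% = 7.8473%.
Re = 7.8473% / 0.7359 = 10.6634%.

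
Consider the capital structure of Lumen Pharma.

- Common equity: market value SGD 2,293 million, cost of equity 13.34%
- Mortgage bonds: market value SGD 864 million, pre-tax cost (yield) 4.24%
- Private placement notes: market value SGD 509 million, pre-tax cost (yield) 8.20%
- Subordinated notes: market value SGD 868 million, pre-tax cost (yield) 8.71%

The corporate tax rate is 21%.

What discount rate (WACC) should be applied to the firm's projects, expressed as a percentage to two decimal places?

9.43%

Total capital V = 2293 + 864 + 509 + 868 = 4534.
Equity: weight = 2293/4534 = 0.5057; cost = 13.34%.
Mortgage bonds: weight = 864/4534 = 0.1906; after-tax cost = 4.24% × (1 − 21%) = 3.3496%.
Private placement notes: weight = 509/4534 = 0.1123; after-tax cost = 8.2% × (1 − 21%) = 6.4780%.
Subordinated notes: weight = 868/4534 = 0.1914; after-tax cost = 8.71% × (1 − 21%) = 6.8809%.
WACC = 0.5057 × 13.3400% + 0.1906 × 3.3496% + 0.1123 × 6.4780% + 0.1914 × 6.8809% = 9.4293%.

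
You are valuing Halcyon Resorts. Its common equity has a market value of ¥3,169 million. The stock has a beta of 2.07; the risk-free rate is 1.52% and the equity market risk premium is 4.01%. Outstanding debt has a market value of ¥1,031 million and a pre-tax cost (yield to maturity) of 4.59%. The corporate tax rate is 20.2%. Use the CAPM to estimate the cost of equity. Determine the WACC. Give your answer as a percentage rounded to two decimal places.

8.31%

Cost of equity via CAPM: Re = 1.52% + 2.07 × 4.01% = 9.8207%.
Total capital V = 3169 + 1031 = 4200.
Equity: weight = 3169/4200 = 0.7545; cost = 9.8207%.
Debt: weight = 1031/4200 = 0.2455; after-tax cost = 4.59% × (1 − 20.2%) = 3.6628%.
WACC = 0.7545 × 9.8207% + 0.2455 × 3.6628% = 8.3091%.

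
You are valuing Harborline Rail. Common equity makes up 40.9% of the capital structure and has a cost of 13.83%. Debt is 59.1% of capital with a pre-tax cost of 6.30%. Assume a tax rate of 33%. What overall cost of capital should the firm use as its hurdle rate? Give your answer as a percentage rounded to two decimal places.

After-tax cost of debt = 6.3% × (1 − 33%) = 4.2210%.
WACC = 0.409 × 13.8300% + 0.591 × 4.2210% = 8.1511%.

8.15%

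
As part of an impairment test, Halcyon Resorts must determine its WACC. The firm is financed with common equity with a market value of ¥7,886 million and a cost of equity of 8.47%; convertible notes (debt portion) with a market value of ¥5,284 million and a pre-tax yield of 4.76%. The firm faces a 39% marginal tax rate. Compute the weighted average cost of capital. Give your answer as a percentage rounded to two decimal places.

6.24%

Total capital V = 7886 + 5284 = 13170.
Equity: weight = 7886/13170 = 0.5988; cost = 8.47%.
Convertible notes (debt portion): weight = 5284/13170 = 0.4012; after-tax cost = 4.76% × (1 − 39%) = 2.9036%.
WACC = 0.5988 × 8.4700% + 0.4012 × 2.9036% = 6.2367%.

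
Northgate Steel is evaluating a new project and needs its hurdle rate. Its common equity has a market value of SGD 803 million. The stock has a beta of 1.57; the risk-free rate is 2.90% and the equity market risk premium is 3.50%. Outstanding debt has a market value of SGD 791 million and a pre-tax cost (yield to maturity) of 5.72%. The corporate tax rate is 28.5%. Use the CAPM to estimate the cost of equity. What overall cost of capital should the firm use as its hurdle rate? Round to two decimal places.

Cost of equity via CAPM: Re = 2.9% + 1.57 × 3.5% = 8.3950%.
Total capital V = 803 + 791 = 1594.
Equity: weight = 803/1594 = 0.5038; cost = 8.395%.
Debt: weight = 791/1594 = 0.4962; after-tax cost = 5.72% × (1 − 28.5%) = 4.0898%.
WACC = 0.5038 × 8.3950% + 0.4962 × 4.0898% = 6.2586%.

6.26%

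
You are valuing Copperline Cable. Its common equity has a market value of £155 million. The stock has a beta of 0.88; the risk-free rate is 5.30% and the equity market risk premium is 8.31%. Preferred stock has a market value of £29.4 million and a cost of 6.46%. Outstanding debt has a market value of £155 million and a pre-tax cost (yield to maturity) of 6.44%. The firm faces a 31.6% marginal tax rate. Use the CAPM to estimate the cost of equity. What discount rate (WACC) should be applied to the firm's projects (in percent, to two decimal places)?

Cost of equity via CAPM: Re = 5.3% + 0.88 × 8.31% = 12.6128%.
Total capital V = 155 + 29.4 + 155 = 339.4.
Equity: weight = 155/339.4 = 0.4567; cost = 12.6128%.
Preferred: weight = 29.4/339.4 = 0.0866; cost = 6.46%.
Debt: weight = 155/339.4 = 0.4567; after-tax cost = 6.44% × (1 − 31.6%) = 4.4050%.
WACC = 0.4567 × 12.6128% + 0.0866 × 6.4600% + 0.4567 × 4.4050% = 8.3314%.

8.33%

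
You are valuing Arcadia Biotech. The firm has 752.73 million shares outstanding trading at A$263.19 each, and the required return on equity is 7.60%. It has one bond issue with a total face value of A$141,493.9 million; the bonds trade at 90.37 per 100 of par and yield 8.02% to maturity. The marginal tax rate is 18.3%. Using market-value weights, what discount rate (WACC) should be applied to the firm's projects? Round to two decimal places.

Market value of equity E = 263.19 × 752.73m = 198111.0087m. Market value of debt D = 141493.9m × 90.37/100 = 127868.03743m.
Total capital V = 198111.0087 + 127868.03743 = 325979.04613.
Equity: weight = 198111.0087/325979.04613 = 0.6077; cost = 7.6%.
Bonds outstanding: weight = 127868.03743/325979.04613 = 0.3923; after-tax cost = 8.02% × (1 − 18.3%) = 6.5523%.
WACC = 0.6077 × 7.6000% + 0.3923 × 6.5523% = 7.1890%.

7.19%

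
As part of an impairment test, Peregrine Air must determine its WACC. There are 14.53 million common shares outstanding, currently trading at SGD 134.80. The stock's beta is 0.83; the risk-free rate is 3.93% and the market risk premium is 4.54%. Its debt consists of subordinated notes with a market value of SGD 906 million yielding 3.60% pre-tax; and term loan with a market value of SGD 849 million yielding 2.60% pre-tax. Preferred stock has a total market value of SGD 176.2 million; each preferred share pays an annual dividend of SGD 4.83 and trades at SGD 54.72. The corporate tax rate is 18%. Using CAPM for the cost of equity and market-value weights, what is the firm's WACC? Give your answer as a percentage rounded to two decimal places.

Cost of equity via CAPM: Re = 3.93% + 0.83 × 4.54% = 7.6982%.
Cost of preferred: Rp = 4.83 / 54.72 = 8.8268%.
Market value of equity E = 134.8 × 14.53m = 1958.644m.
Total capital V = 1958.644 + 176.2 + 906 + 849 = 3889.844.
Equity: weight = 1958.644/3889.844 = 0.5035; cost = 7.6982%.
Preferred: weight = 176.2/3889.844 = 0.0453; cost = 8.8268%.
Subordinated notes: weight = 906/3889.844 = 0.2329; after-tax cost = 3.6% × (1 − 18%) = 2.9520%.
Term loan: weight = 849/3889.844 = 0.2183; after-tax cost = 2.6% × (1 − 18%) = 2.1320%.
WACC = 0.5035 × 7.6982% + 0.0453 × 8.8268% + 0.2329 × 2.9520% + 0.2183 × 2.1320% = 5.4290%.

5.43%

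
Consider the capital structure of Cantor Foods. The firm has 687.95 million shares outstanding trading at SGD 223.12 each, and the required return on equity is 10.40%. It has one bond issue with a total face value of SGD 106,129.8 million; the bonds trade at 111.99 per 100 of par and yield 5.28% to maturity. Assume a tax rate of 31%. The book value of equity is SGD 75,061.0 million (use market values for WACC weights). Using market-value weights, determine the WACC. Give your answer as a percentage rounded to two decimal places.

Market value of equity E = 223.12 × 687.95m = 153495.404m. Market value of debt D = 106129.8m × 111.99/100 = 118854.76302m.
Total capital V = 153495.404 + 118854.76302 = 272350.16702.
Equity: weight = 153495.404/272350.16702 = 0.5636; cost = 10.4%.
Bonds outstanding: weight = 118854.76302/272350.16702 = 0.4364; after-tax cost = 5.28% × (1 − 31%) = 3.6432%.
WACC = 0.5636 × 10.4000% + 0.4364 × 3.6432% = 7.4513%.

7.45%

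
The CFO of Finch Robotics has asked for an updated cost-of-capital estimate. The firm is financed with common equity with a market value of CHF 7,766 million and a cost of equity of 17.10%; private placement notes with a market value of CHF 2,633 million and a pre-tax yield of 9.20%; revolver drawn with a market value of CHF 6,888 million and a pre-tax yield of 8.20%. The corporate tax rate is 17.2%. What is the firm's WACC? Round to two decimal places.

Total capital V = 7766 + 2633 + 6888 = 17287.
Equity: weight = 7766/17287 = 0.4492; cost = 17.1%.
Private placement notes: weight = 2633/17287 = 0.1523; after-tax cost = 9.2% × (1 − 17.2%) = 7.6176%.
Revolver drawn: weight = 6888/17287 = 0.3984; after-tax cost = 8.2% × (1 − 17.2%) = 6.7896%.
WACC = 0.4492 × 17.1000% + 0.1523 × 7.6176% + 0.3984 × 6.7896% = 11.5476%.

11.55%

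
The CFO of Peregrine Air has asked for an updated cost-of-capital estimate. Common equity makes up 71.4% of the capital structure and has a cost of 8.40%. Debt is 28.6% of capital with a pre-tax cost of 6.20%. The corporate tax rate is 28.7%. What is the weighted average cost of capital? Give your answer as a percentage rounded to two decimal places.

7.26%

After-tax cost of debt = 6.2% × (1 − 28.7%) = 4.4206%.
WACC = 0.714 × 8.4000% + 0.286 × 4.4206% = 7.2619%.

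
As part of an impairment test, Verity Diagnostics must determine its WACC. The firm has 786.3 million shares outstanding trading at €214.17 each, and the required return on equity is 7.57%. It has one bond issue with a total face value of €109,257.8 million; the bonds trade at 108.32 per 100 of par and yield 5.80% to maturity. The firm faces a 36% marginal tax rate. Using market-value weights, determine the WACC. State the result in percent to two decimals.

5.98%

Market value of equity E = 214.17 × 786.3m = 168401.871m. Market value of debt D = 109257.8m × 108.32/100 = 118348.04896m.
Total capital V = 168401.871 + 118348.04896 = 286749.91996.
Equity: weight = 168401.871/286749.91996 = 0.5873; cost = 7.57%.
Bonds outstanding: weight = 118348.04896/286749.91996 = 0.4127; after-tax cost = 5.8% × (1 − 36%) = 3.7120%.
WACC = 0.5873 × 7.5700% + 0.4127 × 3.7120% = 5.9777%.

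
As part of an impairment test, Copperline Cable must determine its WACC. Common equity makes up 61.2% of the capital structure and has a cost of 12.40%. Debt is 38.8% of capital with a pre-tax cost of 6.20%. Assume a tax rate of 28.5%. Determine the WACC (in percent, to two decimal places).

9.31%

After-tax cost of debt = 6.2% × (1 − 28.5%) = 4.4330%.
WACC = 0.612 × 12.4000% + 0.388 × 4.4330% = 9.3088%.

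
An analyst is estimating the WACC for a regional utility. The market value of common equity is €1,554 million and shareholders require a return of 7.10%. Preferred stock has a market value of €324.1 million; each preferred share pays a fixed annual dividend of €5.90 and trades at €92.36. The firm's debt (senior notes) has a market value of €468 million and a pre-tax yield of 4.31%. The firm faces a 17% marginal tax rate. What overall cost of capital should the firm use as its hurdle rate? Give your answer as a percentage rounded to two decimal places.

Cost of preferred: Rp = 5.9 / 92.36 = 6.3880%.
Total capital V = 1554 + 324.1 + 468 = 2346.1.
Equity: weight = 1554/2346.1 = 0.6624; cost = 7.1%.
Preferred: weight = 324.1/2346.1 = 0.1381; cost = 6.388%.
Senior notes: weight = 468/2346.1 = 0.1995; after-tax cost = 4.31% × (1 − 17%) = 3.5773%.
WACC = 0.6624 × 7.1000% + 0.1381 × 6.3880% + 0.1995 × 3.5773% = 6.2989%.

6.30%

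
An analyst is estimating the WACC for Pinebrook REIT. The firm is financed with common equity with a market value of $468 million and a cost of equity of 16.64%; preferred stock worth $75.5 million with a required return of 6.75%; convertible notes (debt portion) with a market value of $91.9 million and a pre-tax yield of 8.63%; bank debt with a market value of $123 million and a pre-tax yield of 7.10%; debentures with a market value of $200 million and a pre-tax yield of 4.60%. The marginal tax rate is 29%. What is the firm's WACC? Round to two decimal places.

10.57%

Total capital V = 468 + 75.5 + 91.9 + 123 + 200 = 958.4.
Equity: weight = 468/958.4 = 0.4883; cost = 16.64%.
Preferred: weight = 75.5/958.4 = 0.0788; cost = 6.75%.
Convertible notes (debt portion): weight = 91.9/958.4 = 0.0959; after-tax cost = 8.63% × (1 − 29%) = 6.1273%.
Bank debt: weight = 123/958.4 = 0.1283; after-tax cost = 7.1% × (1 − 29%) = 5.0410%.
Debentures: weight = 200/958.4 = 0.2087; after-tax cost = 4.6% × (1 − 29%) = 3.2660%.
WACC = 0.4883 × 16.6400% + 0.0788 × 6.7500% + 0.0959 × 6.1273% + 0.1283 × 5.0410% + 0.2087 × 3.2660% = 10.5733%.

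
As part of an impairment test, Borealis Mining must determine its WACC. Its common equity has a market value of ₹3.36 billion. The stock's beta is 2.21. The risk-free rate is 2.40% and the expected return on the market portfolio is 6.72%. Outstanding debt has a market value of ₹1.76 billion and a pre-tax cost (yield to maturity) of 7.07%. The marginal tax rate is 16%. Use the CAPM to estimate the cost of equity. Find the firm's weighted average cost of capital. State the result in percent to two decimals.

Market risk premium = 6.72% − 2.4% = 4.32%.
Cost of equity via CAPM: Re = 2.4% + 2.21 × 4.32% = 11.9472%.
Total capital V = 3.36 + 1.76 = 5.12.
Equity: weight = 3.36/5.12 = 0.6562; cost = 11.9472%.
Debt: weight = 1.76/5.12 = 0.3438; after-tax cost = 7.07% × (1 − 16%) = 5.9388%.
WACC = 0.6562 × 11.9472% + 0.3438 × 5.9388% = 9.8818%.

9.88%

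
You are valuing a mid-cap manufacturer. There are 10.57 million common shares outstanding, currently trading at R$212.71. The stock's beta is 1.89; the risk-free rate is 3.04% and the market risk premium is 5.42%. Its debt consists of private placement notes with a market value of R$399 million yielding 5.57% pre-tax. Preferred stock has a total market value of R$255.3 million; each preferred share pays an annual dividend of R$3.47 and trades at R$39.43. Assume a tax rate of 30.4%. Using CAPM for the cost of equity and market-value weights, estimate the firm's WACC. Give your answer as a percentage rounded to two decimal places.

11.60%

Cost of equity via CAPM: Re = 3.04% + 1.89 × 5.42% = 13.2838%.
Cost of preferred: Rp = 3.47 / 39.43 = 8.8004%.
Market value of equity E = 212.71 × 10.57m = 2248.3447m.
Total capital V = 2248.3447 + 255.3 + 399 = 2902.6447.
Equity: weight = 2248.3447/2902.6447 = 0.7746; cost = 13.2838%.
Preferred: weight = 255.3/2902.6447 = 0.0880; cost = 8.8004%.
Private placement notes: weight = 399/2902.6447 = 0.1375; after-tax cost = 5.57% × (1 − 30.4%) = 3.8767%.
WACC = 0.7746 × 13.2838% + 0.0880 × 8.8004% + 0.1375 × 3.8767% = 11.5964%.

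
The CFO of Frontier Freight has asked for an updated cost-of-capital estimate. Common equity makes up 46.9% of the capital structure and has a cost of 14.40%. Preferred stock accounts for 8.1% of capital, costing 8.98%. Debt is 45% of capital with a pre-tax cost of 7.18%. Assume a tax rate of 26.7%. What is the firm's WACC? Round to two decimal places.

After-tax cost of debt = 7.18% × (1 − 26.7%) = 5.2629%.
WACC = 0.469 × 14.4000% + 0.081 × 8.9800% + 0.450 × 5.2629% = 9.8493%.

9.85%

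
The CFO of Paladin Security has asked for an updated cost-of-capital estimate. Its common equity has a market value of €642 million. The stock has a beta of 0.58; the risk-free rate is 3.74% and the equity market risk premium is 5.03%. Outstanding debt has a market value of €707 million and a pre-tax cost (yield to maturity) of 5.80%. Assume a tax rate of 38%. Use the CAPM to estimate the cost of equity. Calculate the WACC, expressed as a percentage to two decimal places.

Cost of equity via CAPM: Re = 3.74% + 0.58 × 5.03% = 6.6574%.
Total capital V = 642 + 707 = 1349.
Equity: weight = 642/1349 = 0.4759; cost = 6.6574%.
Debt: weight = 707/1349 = 0.5241; after-tax cost = 5.8% × (1 − 38%) = 3.5960%.
WACC = 0.4759 × 6.6574% + 0.5241 × 3.5960% = 5.0529%.

5.05%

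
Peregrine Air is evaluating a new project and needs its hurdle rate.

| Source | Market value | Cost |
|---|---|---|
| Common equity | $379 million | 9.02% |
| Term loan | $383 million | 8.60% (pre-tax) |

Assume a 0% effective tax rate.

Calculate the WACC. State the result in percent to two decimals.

Total capital V = 379 + 383 = 762.
Equity: weight = 379/762 = 0.4974; cost = 9.02%.
Term loan: weight = 383/762 = 0.5026; after-tax cost = 8.6% × (1 − 0%) = 8.6000%.
WACC = 0.4974 × 9.0200% + 0.5026 × 8.6000% = 8.8089%.

8.81%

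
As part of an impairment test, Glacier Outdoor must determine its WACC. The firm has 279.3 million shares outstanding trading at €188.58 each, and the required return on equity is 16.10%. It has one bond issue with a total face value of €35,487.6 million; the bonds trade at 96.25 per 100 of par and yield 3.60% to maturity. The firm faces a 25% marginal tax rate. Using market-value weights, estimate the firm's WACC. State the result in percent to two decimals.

10.83%

Market value of equity E = 188.58 × 279.3m = 52670.394m. Market value of debt D = 35487.6m × 96.25/100 = 34156.815m.
Total capital V = 52670.394 + 34156.815 = 86827.209.
Equity: weight = 52670.394/86827.209 = 0.6066; cost = 16.1%.
Bonds outstanding: weight = 34156.815/86827.209 = 0.3934; after-tax cost = 3.6% × (1 − 25%) = 2.7000%.
WACC = 0.6066 × 16.1000% + 0.3934 × 2.7000% = 10.8286%.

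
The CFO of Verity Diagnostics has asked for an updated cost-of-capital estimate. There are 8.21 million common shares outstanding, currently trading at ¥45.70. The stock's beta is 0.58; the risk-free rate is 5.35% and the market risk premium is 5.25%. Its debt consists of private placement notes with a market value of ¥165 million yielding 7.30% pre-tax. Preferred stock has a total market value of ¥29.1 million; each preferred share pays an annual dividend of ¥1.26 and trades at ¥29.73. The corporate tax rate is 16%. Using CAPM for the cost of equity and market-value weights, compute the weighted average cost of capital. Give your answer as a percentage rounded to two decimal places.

7.53%

Cost of equity via CAPM: Re = 5.35% + 0.58 × 5.25% = 8.3950%.
Cost of preferred: Rp = 1.26 / 29.73 = 4.2381%.
Market value of equity E = 45.7 × 8.21m = 375.197m.
Total capital V = 375.197 + 29.1 + 165 = 569.297.
Equity: weight = 375.197/569.297 = 0.6591; cost = 8.395%.
Preferred: weight = 29.1/569.297 = 0.0511; cost = 4.2381%.
Private placement notes: weight = 165/569.297 = 0.2898; after-tax cost = 7.3% × (1 − 16%) = 6.1320%.
WACC = 0.6591 × 8.3950% + 0.0511 × 4.2381% + 0.2898 × 6.1320% = 7.5266%.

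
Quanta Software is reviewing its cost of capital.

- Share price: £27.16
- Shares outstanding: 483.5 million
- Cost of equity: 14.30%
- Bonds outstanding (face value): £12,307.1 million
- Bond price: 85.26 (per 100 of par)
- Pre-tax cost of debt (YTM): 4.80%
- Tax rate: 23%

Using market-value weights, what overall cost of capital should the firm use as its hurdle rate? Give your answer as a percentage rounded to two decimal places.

Market value of equity E = 27.16 × 483.5m = 13131.86m. Market value of debt D = 12307.1m × 85.26/100 = 10493.03346m.
Total capital V = 13131.86 + 10493.03346 = 23624.89346.
Equity: weight = 13131.86/23624.89346 = 0.5558; cost = 14.3%.
Bonds outstanding: weight = 10493.03346/23624.89346 = 0.4442; after-tax cost = 4.8% × (1 − 23%) = 3.6960%.
WACC = 0.5558 × 14.3000% + 0.4442 × 3.6960% = 9.5902%.

9.59%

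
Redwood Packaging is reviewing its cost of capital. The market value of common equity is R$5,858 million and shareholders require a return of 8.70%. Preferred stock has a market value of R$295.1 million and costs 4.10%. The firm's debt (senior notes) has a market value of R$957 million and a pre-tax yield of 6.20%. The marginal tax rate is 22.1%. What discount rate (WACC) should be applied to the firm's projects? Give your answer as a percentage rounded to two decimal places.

7.99%

Total capital V = 5858 + 295.1 + 957 = 7110.1.
Equity: weight = 5858/7110.1 = 0.8239; cost = 8.7%.
Preferred: weight = 295.1/7110.1 = 0.0415; cost = 4.1%.
Senior notes: weight = 957/7110.1 = 0.1346; after-tax cost = 6.2% × (1 − 22.1%) = 4.8298%.
WACC = 0.8239 × 8.7000% + 0.0415 × 4.1000% + 0.1346 × 4.8298% = 7.9882%.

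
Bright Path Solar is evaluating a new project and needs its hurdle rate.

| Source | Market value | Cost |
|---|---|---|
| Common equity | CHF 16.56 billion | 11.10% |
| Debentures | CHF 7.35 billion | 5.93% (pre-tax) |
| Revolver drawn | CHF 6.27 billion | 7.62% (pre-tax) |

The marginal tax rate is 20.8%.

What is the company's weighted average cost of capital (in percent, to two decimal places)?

Total capital V = 16.56 + 7.35 + 6.27 = 30.18.
Equity: weight = 16.56/30.18 = 0.5487; cost = 11.1%.
Debentures: weight = 7.35/30.18 = 0.2435; after-tax cost = 5.93% × (1 − 20.8%) = 4.6966%.
Revolver drawn: weight = 6.27/30.18 = 0.2078; after-tax cost = 7.62% × (1 − 20.8%) = 6.0350%.
WACC = 0.5487 × 11.1000% + 0.2435 × 4.6966% + 0.2078 × 6.0350% = 8.4883%.

8.49%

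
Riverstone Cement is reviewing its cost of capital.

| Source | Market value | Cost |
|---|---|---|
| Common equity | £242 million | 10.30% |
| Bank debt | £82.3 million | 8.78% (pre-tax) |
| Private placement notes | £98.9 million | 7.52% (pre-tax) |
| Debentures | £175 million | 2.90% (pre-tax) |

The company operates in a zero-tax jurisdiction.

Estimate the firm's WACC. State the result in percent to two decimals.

7.47%

Total capital V = 242 + 82.3 + 98.9 + 175 = 598.2.
Equity: weight = 242/598.2 = 0.4045; cost = 10.3%.
Bank debt: weight = 82.3/598.2 = 0.1376; after-tax cost = 8.78% × (1 − 0%) = 8.7800%.
Private placement notes: weight = 98.9/598.2 = 0.1653; after-tax cost = 7.52% × (1 − 0%) = 7.5200%.
Debentures: weight = 175/598.2 = 0.2925; after-tax cost = 2.9% × (1 − 0%) = 2.9000%.
WACC = 0.4045 × 10.3000% + 0.1376 × 8.7800% + 0.1653 × 7.5200% + 0.2925 × 2.9000% = 7.4664%.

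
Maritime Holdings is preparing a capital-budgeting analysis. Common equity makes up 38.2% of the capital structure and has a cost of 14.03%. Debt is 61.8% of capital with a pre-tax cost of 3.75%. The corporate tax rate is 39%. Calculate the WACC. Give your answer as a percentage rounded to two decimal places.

After-tax cost of debt = 3.75% × (1 − 39%) = 2.2875%.
WACC = 0.382 × 14.0300% + 0.618 × 2.2875% = 6.7731%.

6.77%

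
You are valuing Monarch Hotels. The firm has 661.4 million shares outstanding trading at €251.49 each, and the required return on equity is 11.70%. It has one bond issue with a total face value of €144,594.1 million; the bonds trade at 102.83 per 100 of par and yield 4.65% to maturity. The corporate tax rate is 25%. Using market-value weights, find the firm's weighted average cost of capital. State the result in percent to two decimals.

7.82%

Market value of equity E = 251.49 × 661.4m = 166335.486m. Market value of debt D = 144594.1m × 102.83/100 = 148686.11303m.
Total capital V = 166335.486 + 148686.11303 = 315021.59903.
Equity: weight = 166335.486/315021.59903 = 0.5280; cost = 11.7%.
Bonds outstanding: weight = 148686.11303/315021.59903 = 0.4720; after-tax cost = 4.65% × (1 − 25%) = 3.4875%.
WACC = 0.5280 × 11.7000% + 0.4720 × 3.4875% = 7.8238%.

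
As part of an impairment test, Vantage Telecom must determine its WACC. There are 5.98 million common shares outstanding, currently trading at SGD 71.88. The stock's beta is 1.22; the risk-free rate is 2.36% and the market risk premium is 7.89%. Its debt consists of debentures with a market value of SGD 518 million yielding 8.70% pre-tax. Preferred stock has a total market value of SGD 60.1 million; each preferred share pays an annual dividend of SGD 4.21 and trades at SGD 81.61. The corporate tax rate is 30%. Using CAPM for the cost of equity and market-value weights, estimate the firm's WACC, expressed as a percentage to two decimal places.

Cost of equity via CAPM: Re = 2.36% + 1.22 × 7.89% = 11.9858%.
Cost of preferred: Rp = 4.21 / 81.61 = 5.1587%.
Market value of equity E = 71.88 × 5.98m = 429.8424m.
Total capital V = 429.8424 + 60.1 + 518 = 1007.9424.
Equity: weight = 429.8424/1007.9424 = 0.4265; cost = 11.9858%.
Preferred: weight = 60.1/1007.9424 = 0.0596; cost = 5.1587%.
Debentures: weight = 518/1007.9424 = 0.5139; after-tax cost = 8.7% × (1 − 30%) = 6.0900%.
WACC = 0.4265 × 11.9858% + 0.0596 × 5.1587% + 0.5139 × 6.0900% = 8.5488%.

8.55%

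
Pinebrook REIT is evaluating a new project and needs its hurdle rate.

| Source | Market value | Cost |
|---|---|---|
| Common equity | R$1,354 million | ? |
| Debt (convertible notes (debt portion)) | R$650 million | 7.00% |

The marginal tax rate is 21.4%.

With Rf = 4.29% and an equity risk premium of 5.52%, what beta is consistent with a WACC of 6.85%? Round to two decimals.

Total capital V = 1354 + 650 = 2004.
Equity weight = 1354/2004 = 0.6756.
Convertible notes (debt portion) weight = 650/2004 = 0.3244.
Debt contribution = 0.3244 × 7% × (1 − 21.4%) = 1.7846%.
Required equity contribution = 6.85% − 1.7846% = 5.0654%  ⇒  Re = 7.4971%.
CAPM: 7.4971% = 4.29% + β × 5.52%  ⇒  β = 0.5810.

0.58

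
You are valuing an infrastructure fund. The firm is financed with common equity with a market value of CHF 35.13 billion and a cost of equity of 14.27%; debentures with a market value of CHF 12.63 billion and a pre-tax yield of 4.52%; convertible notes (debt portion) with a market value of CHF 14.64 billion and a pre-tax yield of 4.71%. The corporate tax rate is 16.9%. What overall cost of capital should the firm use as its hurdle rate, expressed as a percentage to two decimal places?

9.71%

Total capital V = 35.13 + 12.63 + 14.64 = 62.4.
Equity: weight = 35.13/62.4 = 0.5630; cost = 14.27%.
Debentures: weight = 12.63/62.4 = 0.2024; after-tax cost = 4.52% × (1 − 16.9%) = 3.7561%.
Convertible notes (debt portion): weight = 14.64/62.4 = 0.2346; after-tax cost = 4.71% × (1 − 16.9%) = 3.9140%.
WACC = 0.5630 × 14.2700% + 0.2024 × 3.7561% + 0.2346 × 3.9140% = 9.7123%.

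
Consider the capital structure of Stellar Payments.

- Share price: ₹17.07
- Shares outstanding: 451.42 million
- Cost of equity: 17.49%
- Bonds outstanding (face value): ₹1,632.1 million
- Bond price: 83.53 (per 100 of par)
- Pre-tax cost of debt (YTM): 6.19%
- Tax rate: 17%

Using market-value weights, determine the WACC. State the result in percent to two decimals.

Market value of equity E = 17.07 × 451.42m = 7705.7394m. Market value of debt D = 1632.1m × 83.53/100 = 1363.29313m.
Total capital V = 7705.7394 + 1363.29313 = 9069.03253.
Equity: weight = 7705.7394/9069.03253 = 0.8497; cost = 17.49%.
Bonds outstanding: weight = 1363.29313/9069.03253 = 0.1503; after-tax cost = 6.19% × (1 − 17%) = 5.1377%.
WACC = 0.8497 × 17.4900% + 0.1503 × 5.1377% = 15.6332%.

15.63%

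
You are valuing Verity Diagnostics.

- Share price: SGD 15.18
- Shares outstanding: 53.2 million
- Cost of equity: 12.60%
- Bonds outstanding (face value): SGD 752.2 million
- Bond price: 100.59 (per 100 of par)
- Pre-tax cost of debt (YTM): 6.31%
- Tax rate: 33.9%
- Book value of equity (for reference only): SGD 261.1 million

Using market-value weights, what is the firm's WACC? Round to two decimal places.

8.52%

Market value of equity E = 15.18 × 53.2m = 807.576m. Market value of debt D = 752.2m × 100.59/100 = 756.63798m.
Total capital V = 807.576 + 756.63798 = 1564.21398.
Equity: weight = 807.576/1564.21398 = 0.5163; cost = 12.6%.
Bonds outstanding: weight = 756.63798/1564.21398 = 0.4837; after-tax cost = 6.31% × (1 − 33.9%) = 4.1709%.
WACC = 0.5163 × 12.6000% + 0.4837 × 4.1709% = 8.5227%.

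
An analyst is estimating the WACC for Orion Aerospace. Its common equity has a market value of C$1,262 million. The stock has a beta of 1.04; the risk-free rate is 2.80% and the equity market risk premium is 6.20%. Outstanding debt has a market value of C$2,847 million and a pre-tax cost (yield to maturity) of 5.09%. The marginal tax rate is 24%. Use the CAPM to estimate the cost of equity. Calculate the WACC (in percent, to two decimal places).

Cost of equity via CAPM: Re = 2.8% + 1.04 × 6.2% = 9.2480%.
Total capital V = 1262 + 2847 = 4109.
Equity: weight = 1262/4109 = 0.3071; cost = 9.248%.
Debt: weight = 2847/4109 = 0.6929; after-tax cost = 5.09% × (1 − 24%) = 3.8684%.
WACC = 0.3071 × 9.2480% + 0.6929 × 3.8684% = 5.5206%.

5.52%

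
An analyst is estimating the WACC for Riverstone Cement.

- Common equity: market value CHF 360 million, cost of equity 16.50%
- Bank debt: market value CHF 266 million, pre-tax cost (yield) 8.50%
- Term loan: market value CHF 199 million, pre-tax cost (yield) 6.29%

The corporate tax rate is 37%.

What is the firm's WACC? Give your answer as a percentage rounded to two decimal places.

Total capital V = 360 + 266 + 199 = 825.
Equity: weight = 360/825 = 0.4364; cost = 16.5%.
Bank debt: weight = 266/825 = 0.3224; after-tax cost = 8.5% × (1 − 37%) = 5.3550%.
Term loan: weight = 199/825 = 0.2412; after-tax cost = 6.29% × (1 − 37%) = 3.9627%.
WACC = 0.4364 × 16.5000% + 0.3224 × 5.3550% + 0.2412 × 3.9627% = 9.8824%.

9.88%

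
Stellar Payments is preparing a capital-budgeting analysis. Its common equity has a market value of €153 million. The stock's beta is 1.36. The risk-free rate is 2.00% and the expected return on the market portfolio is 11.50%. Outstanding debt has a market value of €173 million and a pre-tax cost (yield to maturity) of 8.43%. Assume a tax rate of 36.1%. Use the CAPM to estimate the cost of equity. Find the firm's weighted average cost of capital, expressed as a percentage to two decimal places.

Market risk premium = 11.5% − 2.0% = 9.5%.
Cost of equity via CAPM: Re = 2.0% + 1.36 × 9.5% = 14.9200%.
Total capital V = 153 + 173 = 326.
Equity: weight = 153/326 = 0.4693; cost = 14.92%.
Debt: weight = 173/326 = 0.5307; after-tax cost = 8.43% × (1 − 36.1%) = 5.3868%.
WACC = 0.4693 × 14.9200% + 0.5307 × 5.3868% = 9.8610%.

9.86%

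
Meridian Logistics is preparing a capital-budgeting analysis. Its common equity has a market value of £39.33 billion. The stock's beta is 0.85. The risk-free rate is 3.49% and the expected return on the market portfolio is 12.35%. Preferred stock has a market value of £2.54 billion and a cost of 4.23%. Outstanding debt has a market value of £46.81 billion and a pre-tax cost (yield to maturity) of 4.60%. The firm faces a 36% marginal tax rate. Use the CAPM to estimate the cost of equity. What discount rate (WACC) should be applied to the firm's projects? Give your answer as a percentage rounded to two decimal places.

Market risk premium = 12.35% − 3.49% = 8.86%.
Cost of equity via CAPM: Re = 3.49% + 0.85 × 8.86% = 11.0210%.
Total capital V = 39.33 + 2.54 + 46.81 = 88.68.
Equity: weight = 39.33/88.68 = 0.4435; cost = 11.021%.
Preferred: weight = 2.54/88.68 = 0.0286; cost = 4.23%.
Debt: weight = 46.81/88.68 = 0.5279; after-tax cost = 4.6% × (1 − 36%) = 2.9440%.
WACC = 0.4435 × 11.0210% + 0.0286 × 4.2300% + 0.5279 × 2.9440% = 6.5630%.

6.56%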